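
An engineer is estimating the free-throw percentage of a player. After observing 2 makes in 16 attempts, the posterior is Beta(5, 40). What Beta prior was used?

Beta(3, 26)

A Beta(a, b) prior with s successes and f failures in binomial data gives a Beta(a+s, b+f) posterior.
So a = 5 − 2 = 3 and b = 40 − 14 = 26.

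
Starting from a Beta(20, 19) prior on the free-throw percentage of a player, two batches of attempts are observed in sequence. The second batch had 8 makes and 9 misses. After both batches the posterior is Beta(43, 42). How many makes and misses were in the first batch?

15 makes and 14 misses

Because Beta–binomial updating is additive in the counts, the combined data contributed (α_post−α_prior, β_post−β_prior) successes and failures.
Total across both batches: 43−20=23 makes, 42−19=23 misses.
Subtract the second batch: 23−8=15 makes and 23−9=14 misses.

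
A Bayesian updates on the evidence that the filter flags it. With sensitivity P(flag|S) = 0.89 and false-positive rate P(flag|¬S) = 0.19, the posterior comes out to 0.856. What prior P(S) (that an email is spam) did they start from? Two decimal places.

P(S) = 0.56

In odds form, posterior odds = prior odds × likelihood ratio, so prior odds = posterior odds ÷ LR.
Posterior odds = 0.856/(1−0.856) = 5.9444. LR = 0.89/0.19 = 4.6842.
Prior odds = 5.9444/4.6842 = 1.2690, so P(S) = 1.2690/(1+1.2690) ≈ 0.56.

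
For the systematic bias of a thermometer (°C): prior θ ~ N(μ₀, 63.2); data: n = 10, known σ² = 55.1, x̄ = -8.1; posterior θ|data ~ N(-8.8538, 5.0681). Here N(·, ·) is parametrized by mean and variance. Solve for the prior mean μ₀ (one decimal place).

The posterior mean is a precision-weighted average: μ_n = (τ₀μ₀ + τ_data·x̄)/(τ₀+τ_data), with τ₀=1/σ₀² and τ_data=n/σ².
Here τ₀ = 1/63.2 = 0.015823 and τ_data = 10/55.1 = 0.181488, so τ_n = 0.197311.
Rearranging for μ₀: μ₀ = (μ_n·τ_n − τ_data·x̄)/τ₀ = (-8.8538·0.197311 − 0.181488·-8.1) / 0.015823 = -0.276899/0.015823 ≈ -17.5.

μ₀ = -17.5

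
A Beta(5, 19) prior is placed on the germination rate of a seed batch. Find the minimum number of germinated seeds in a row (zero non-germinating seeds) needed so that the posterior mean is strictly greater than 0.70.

After k germinated seeds and 0 non-germinating seeds the posterior is Beta(5+k, 19), with mean (5+k)/(5+19+k).
Set (5+k)/(24+k) > 0.70 and solve: k > (0.70·24 − 5)/(1 − 0.70) = 39.333.
The smallest integer exceeding 39.333 is 40, and checking k=40: (45)/(64) = 0.7031 > 0.70.

k = 40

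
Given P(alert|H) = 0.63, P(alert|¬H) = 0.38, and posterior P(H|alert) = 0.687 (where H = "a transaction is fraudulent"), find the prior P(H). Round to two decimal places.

P(H) = 0.57

In odds form, posterior odds = prior odds × likelihood ratio, so prior odds = posterior odds ÷ LR.
Posterior odds = 0.687/(1−0.687) = 2.1949. LR = 0.63/0.38 = 1.6579.
Prior odds = 2.1949/1.6579 = 1.3239, so P(H) = 1.3239/(1+1.3239) ≈ 0.57.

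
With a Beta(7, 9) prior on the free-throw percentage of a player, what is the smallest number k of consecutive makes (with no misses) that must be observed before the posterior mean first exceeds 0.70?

k = 15

After k makes and 0 misses the posterior is Beta(7+k, 9), with mean (7+k)/(7+9+k).
Set (7+k)/(16+k) > 0.70 and solve: k > (0.70·16 − 7)/(1 − 0.70) = 14.000.
The smallest integer exceeding 14.000 is 15.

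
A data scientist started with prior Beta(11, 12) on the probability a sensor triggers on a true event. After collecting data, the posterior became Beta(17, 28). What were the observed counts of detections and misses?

6 detections and 16 misses

A Beta(a, b) prior with s successes and f failures in binomial data gives a Beta(a+s, b+f) posterior.
So s = 17 − 11 = 6 and f = 28 − 12 = 16.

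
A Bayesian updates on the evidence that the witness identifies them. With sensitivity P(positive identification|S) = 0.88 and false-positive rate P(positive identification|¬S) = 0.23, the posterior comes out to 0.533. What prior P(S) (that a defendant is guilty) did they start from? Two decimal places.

P(S) = 0.23

Bayes' rule in odds form gives O(S|E) = O(S)·[P(E|S)/P(E|¬S)], hence O(S) = O(S|E)/LR.
Posterior odds = 0.533/(1−0.533) = 1.1413. LR = 0.88/0.23 = 3.8261.
Prior odds = 1.1413/3.8261 = 0.2983, so P(S) = 0.2983/(1+0.2983) ≈ 0.23.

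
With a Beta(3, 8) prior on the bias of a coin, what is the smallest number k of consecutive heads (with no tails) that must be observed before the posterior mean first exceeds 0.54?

k = 7

After k heads and 0 tails the posterior is Beta(3+k, 8), with mean (3+k)/(3+8+k).
Set (3+k)/(11+k) > 0.54 and solve: k > (0.54·11 − 3)/(1 − 0.54) = 6.391.
The smallest integer exceeding 6.391 is 7.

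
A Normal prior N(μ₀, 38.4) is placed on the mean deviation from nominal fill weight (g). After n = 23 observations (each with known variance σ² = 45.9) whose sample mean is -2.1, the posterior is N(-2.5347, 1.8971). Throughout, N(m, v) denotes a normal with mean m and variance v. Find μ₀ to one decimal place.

μ₀ = -10.9

With known observation variance, the Normal–Normal posterior has precision τ_n = τ₀ + n/σ² and mean μ_n = (τ₀μ₀ + (n/σ²)x̄)/τ_n.
Here τ₀ = 1/38.4 = 0.026042 and τ_data = 23/45.9 = 0.501089, so τ_n = 0.527131.
Rearranging for μ₀: μ₀ = (μ_n·τ_n − τ_data·x̄)/τ₀ = (-2.5347·0.527131 − 0.501089·-2.1) / 0.026042 = -0.283832/0.026042 ≈ -10.9.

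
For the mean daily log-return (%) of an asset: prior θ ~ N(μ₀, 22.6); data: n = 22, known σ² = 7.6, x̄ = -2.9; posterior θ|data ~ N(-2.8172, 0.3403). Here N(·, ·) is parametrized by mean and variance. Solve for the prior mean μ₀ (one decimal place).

The posterior mean is a precision-weighted average: μ_n = (τ₀μ₀ + τ_data·x̄)/(τ₀+τ_data), with τ₀=1/σ₀² and τ_data=n/σ².
Here τ₀ = 1/22.6 = 0.044248 and τ_data = 22/7.6 = 2.894737, so τ_n = 2.938985.
Rearranging for μ₀: μ₀ = (μ_n·τ_n − τ_data·x̄)/τ₀ = (-2.8172·2.938985 − 2.894737·-2.9) / 0.044248 = 0.115029/0.044248 ≈ 2.6.

μ₀ = 2.6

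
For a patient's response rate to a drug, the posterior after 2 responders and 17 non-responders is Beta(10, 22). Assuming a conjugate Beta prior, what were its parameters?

Beta(8, 5)

A Beta(a, b) prior with s successes and f failures in binomial data gives a Beta(a+s, b+f) posterior.
Subtract the data counts: 10−2=8, 22−17=5.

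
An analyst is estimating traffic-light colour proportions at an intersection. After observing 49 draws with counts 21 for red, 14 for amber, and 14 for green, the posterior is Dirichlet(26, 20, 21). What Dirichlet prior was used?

Dirichlet(5, 6, 7)

For a Dirichlet(α) prior with multinomial counts c, the posterior is Dirichlet(α + c) componentwise.
Subtract each count from the matching posterior parameter: 26−21=5, 20−14=6, 21−14=7.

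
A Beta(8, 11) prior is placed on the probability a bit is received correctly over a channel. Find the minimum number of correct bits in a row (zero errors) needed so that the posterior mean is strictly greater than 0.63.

k = 11

After k correct bits and 0 errors the posterior is Beta(8+k, 11), with mean (8+k)/(8+11+k).
Set (8+k)/(19+k) > 0.63 and solve: k > (0.63·19 − 8)/(1 − 0.63) = 10.730.
The smallest integer exceeding 10.730 is 11, and checking k=11: (19)/(30) = 0.6333 > 0.63.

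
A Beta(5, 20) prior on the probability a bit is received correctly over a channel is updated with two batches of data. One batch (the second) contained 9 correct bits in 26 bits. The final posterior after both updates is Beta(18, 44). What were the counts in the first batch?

Because Beta–binomial updating is additive in the counts, the combined data contributed (α_post−α_prior, β_post−β_prior) successes and failures.
Total across both batches: 18−5=13 correct bits, 44−20=24 errors.
Subtract the second batch: 13−9=4 correct bits and 24−17=7 errors.

4 correct bits and 7 errors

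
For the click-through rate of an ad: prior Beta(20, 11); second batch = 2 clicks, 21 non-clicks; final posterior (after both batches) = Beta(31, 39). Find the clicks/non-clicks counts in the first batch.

9 clicks and 7 non-clicks

Because Beta–binomial updating is additive in the counts, the combined data contributed (α_post−α_prior, β_post−β_prior) successes and failures.
Total across both batches: 31−20=11 clicks, 39−11=28 non-clicks.
Subtract the second batch: 11−2=9 clicks and 28−21=7 non-clicks.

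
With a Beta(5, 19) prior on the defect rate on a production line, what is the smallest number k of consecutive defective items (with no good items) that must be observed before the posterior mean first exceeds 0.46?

After k defective items and 0 good items the posterior is Beta(5+k, 19), with mean (5+k)/(5+19+k).
Set (5+k)/(24+k) > 0.46 and solve: k > (0.46·24 − 5)/(1 − 0.46) = 11.185.
The smallest integer exceeding 11.185 is 12, and checking k=12: (17)/(36) = 0.4722 > 0.46.

k = 12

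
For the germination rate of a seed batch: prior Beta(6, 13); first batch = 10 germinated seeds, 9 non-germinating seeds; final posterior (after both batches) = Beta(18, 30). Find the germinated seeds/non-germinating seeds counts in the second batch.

2 germinated seeds and 8 non-germinating seeds

Because Beta–binomial updating is additive in the counts, the combined data contributed (α_post−α_prior, β_post−β_prior) successes and failures.
Total across both batches: 18−6=12 germinated seeds, 30−13=17 non-germinating seeds.
Subtract the first batch: 12−10=2 germinated seeds and 17−9=8 non-germinating seeds.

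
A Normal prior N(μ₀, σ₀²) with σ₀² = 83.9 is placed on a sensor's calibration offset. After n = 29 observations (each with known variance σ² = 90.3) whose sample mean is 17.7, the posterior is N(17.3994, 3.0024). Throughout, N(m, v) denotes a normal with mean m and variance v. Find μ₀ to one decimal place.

The posterior mean is a precision-weighted average: μ_n = (τ₀μ₀ + τ_data·x̄)/(τ₀+τ_data), with τ₀=1/σ₀² and τ_data=n/σ².
Here τ₀ = 1/83.9 = 0.011919 and τ_data = 29/90.3 = 0.321152, so τ_n = 0.333071.
Rearranging for μ₀: μ₀ = (μ_n·τ_n − τ_data·x̄)/τ₀ = (17.3994·0.333071 − 0.321152·17.7) / 0.011919 = 0.110845/0.011919 ≈ 9.3.

μ₀ = 9.3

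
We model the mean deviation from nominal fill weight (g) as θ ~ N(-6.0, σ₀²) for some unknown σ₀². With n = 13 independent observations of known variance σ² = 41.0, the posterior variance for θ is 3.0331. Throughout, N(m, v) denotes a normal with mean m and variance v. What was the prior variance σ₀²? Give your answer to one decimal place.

For the Normal–Normal model with known σ², precisions add: τ_n = τ₀ + n/σ².
So 1/σ₀² = 1/3.0331 − 13/41.0 = 0.329696 − 0.317073 = 0.012623.
Hence σ₀² = 1/0.012623 ≈ 79.2.

σ₀² = 79.2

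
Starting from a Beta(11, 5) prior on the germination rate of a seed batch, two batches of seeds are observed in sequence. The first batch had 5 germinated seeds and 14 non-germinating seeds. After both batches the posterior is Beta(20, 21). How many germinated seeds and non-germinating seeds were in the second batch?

4 germinated seeds and 2 non-germinating seeds

Because Beta–binomial updating is additive in the counts, the combined data contributed (α_post−α_prior, β_post−β_prior) successes and failures.
Total across both batches: 20−11=9 germinated seeds, 21−5=16 non-germinating seeds.
Subtract the first batch: 9−5=4 germinated seeds and 16−14=2 non-germinating seeds.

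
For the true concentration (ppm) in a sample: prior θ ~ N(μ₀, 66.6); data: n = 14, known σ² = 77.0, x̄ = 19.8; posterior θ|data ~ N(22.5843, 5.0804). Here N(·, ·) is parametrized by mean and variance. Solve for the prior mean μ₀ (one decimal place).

The posterior mean is a precision-weighted average: μ_n = (τ₀μ₀ + τ_data·x̄)/(τ₀+τ_data), with τ₀=1/σ₀² and τ_data=n/σ².
Here τ₀ = 1/66.6 = 0.015015 and τ_data = 14/77.0 = 0.181818, so τ_n = 0.196833.
Rearranging for μ₀: μ₀ = (μ_n·τ_n − τ_data·x̄)/τ₀ = (22.5843·0.196833 − 0.181818·19.8) / 0.015015 = 0.845339/0.015015 ≈ 56.3.

μ₀ = 56.3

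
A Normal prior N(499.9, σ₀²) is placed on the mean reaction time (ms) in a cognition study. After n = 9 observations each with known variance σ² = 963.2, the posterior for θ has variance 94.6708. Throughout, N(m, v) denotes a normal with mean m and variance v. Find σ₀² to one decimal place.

For the Normal–Normal model with known σ², precisions add: τ_n = τ₀ + n/σ².
So 1/σ₀² = 1/94.6708 − 9/963.2 = 0.010563 − 0.009344 = 0.001219.
Hence σ₀² = 1/0.001219 ≈ 820.3.

σ₀² = 820.3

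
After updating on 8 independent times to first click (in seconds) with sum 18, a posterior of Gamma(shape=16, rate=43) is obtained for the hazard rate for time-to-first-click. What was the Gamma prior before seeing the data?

Gamma(shape=8, rate=25)

Gamma–exponential conjugacy: posterior shape = α + n, posterior rate = β + Σtᵢ.
So α = 16 − 8 = 8 and β = 43 − 18 = 25.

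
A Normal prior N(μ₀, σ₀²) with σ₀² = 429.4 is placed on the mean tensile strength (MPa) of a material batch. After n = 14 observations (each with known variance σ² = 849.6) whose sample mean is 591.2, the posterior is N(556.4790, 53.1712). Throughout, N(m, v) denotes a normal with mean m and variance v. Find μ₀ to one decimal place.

μ₀ = 310.8

The posterior mean is a precision-weighted average: μ_n = (τ₀μ₀ + τ_data·x̄)/(τ₀+τ_data), with τ₀=1/σ₀² and τ_data=n/σ².
Here τ₀ = 1/429.4 = 0.002329 and τ_data = 14/849.6 = 0.016478, so τ_n = 0.018807.
Rearranging for μ₀: μ₀ = (μ_n·τ_n − τ_data·x̄)/τ₀ = (556.4790·0.018807 − 0.016478·591.2) / 0.002329 = 0.723907/0.002329 ≈ 310.8.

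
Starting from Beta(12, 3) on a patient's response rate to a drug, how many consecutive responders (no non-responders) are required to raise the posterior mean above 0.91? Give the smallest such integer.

After k responders and 0 non-responders the posterior is Beta(12+k, 3), with mean (12+k)/(12+3+k).
Set (12+k)/(15+k) > 0.91 and solve: k > (0.91·15 − 12)/(1 − 0.91) = 18.333.
The smallest integer exceeding 18.333 is 19.

k = 19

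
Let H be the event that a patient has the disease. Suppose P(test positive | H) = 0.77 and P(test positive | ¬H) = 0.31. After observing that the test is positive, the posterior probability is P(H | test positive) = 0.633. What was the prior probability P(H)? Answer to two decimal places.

Bayes' rule in odds form gives O(H|E) = O(H)·[P(E|H)/P(E|¬H)], hence O(H) = O(H|E)/LR.
Posterior odds = 0.633/(1−0.633) = 1.7248. LR = 0.77/0.31 = 2.4839.
Prior odds = 1.7248/2.4839 = 0.6944, so P(H) = 0.6944/(1+0.6944) ≈ 0.41.

P(H) = 0.41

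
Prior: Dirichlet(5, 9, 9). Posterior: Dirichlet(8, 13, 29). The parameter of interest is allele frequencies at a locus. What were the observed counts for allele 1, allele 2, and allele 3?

counts (3, 4, 20)

For a Dirichlet(α) prior with multinomial counts c, the posterior is Dirichlet(α + c) componentwise.
Counts are posterior − prior componentwise: 8−5=3, 13−9=4, 29−9=20.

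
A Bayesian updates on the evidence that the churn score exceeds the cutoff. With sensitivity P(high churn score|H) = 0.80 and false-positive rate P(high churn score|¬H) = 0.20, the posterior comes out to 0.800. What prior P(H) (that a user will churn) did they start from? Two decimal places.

Bayes' rule in odds form gives O(H|E) = O(H)·[P(E|H)/P(E|¬H)], hence O(H) = O(H|E)/LR.
Posterior odds = 0.800/(1−0.800) = 4.0000. LR = 0.80/0.20 = 4.0000.
Prior odds = 4.0000/4.0000 = 1.0000, so P(H) = 1.0000/(1+1.0000) ≈ 0.50.

P(H) = 0.50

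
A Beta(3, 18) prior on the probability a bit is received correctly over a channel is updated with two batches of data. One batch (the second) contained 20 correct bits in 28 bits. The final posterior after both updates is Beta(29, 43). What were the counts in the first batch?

Because Beta–binomial updating is additive in the counts, the combined data contributed (α_post−α_prior, β_post−β_prior) successes and failures.
Total across both batches: 29−3=26 correct bits, 43−18=25 errors.
Subtract the second batch: 26−20=6 correct bits and 25−8=17 errors.

6 correct bits and 17 errors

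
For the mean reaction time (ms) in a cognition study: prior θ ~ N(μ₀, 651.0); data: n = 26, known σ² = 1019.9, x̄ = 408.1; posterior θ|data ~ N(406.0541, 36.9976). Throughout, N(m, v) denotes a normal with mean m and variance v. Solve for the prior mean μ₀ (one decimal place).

With known observation variance, the Normal–Normal posterior has precision τ_n = τ₀ + n/σ² and mean μ_n = (τ₀μ₀ + (n/σ²)x̄)/τ_n.
Here τ₀ = 1/651.0 = 0.001536 and τ_data = 26/1019.9 = 0.025493, so τ_n = 0.027029.
Rearranging for μ₀: μ₀ = (μ_n·τ_n − τ_data·x̄)/τ₀ = (406.0541·0.027029 − 0.025493·408.1) / 0.001536 = 0.571543/0.001536 ≈ 372.1.

μ₀ = 372.1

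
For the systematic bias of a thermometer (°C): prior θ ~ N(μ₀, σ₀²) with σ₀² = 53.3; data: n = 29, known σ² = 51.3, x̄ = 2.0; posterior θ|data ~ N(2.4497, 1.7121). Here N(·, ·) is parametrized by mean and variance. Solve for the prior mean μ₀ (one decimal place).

μ₀ = 16.0

With known observation variance, the Normal–Normal posterior has precision τ_n = τ₀ + n/σ² and mean μ_n = (τ₀μ₀ + (n/σ²)x̄)/τ_n.
Here τ₀ = 1/53.3 = 0.018762 and τ_data = 29/51.3 = 0.565302, so τ_n = 0.584064.
Rearranging for μ₀: μ₀ = (μ_n·τ_n − τ_data·x̄)/τ₀ = (2.4497·0.584064 − 0.565302·2.0) / 0.018762 = 0.300178/0.018762 ≈ 16.0.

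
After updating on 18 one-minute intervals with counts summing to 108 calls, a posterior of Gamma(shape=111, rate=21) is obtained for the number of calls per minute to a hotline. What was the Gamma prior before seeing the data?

Gamma(shape=3, rate=3)

A Gamma(α, β) prior (rate parametrization) on a Poisson rate with n observations summing to S gives posterior Gamma(α+S, β+n).
So α = 111 − 108 = 3 and β = 21 − 18 = 3.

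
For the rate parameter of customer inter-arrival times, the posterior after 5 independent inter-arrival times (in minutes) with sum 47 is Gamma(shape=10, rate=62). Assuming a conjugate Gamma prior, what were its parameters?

Gamma(shape=5, rate=15)

For an exponential likelihood with a Gamma(α, β) prior on the rate, n observations with total T give posterior Gamma(α+n, β+T).
So α = 10 − 5 = 5 and β = 62 − 47 = 15.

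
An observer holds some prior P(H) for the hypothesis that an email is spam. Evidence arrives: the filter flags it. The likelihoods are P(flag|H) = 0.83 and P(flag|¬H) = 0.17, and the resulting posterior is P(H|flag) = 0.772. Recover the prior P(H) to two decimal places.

P(H) = 0.41

In odds form, posterior odds = prior odds × likelihood ratio, so prior odds = posterior odds ÷ LR.
Posterior odds = 0.772/(1−0.772) = 3.3860. LR = 0.83/0.17 = 4.8824.
Prior odds = 3.3860/4.8824 = 0.6935, so P(H) = 0.6935/(1+0.6935) ≈ 0.41.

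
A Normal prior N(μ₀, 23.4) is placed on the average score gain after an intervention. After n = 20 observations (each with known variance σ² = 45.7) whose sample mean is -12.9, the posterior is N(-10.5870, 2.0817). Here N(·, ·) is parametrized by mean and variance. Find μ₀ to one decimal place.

The posterior mean is a precision-weighted average: μ_n = (τ₀μ₀ + τ_data·x̄)/(τ₀+τ_data), with τ₀=1/σ₀² and τ_data=n/σ².
Here τ₀ = 1/23.4 = 0.042735 and τ_data = 20/45.7 = 0.437637, so τ_n = 0.480372.
Rearranging for μ₀: μ₀ = (μ_n·τ_n − τ_data·x̄)/τ₀ = (-10.5870·0.480372 − 0.437637·-12.9) / 0.042735 = 0.559819/0.042735 ≈ 13.1.

μ₀ = 13.1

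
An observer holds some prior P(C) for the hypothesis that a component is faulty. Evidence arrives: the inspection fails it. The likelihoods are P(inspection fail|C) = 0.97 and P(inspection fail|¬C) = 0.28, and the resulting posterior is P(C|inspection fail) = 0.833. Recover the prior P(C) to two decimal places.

P(C) = 0.59

Bayes' rule in odds form gives O(C|E) = O(C)·[P(E|C)/P(E|¬C)], hence O(C) = O(C|E)/LR.
Posterior odds = 0.833/(1−0.833) = 4.9880. LR = 0.97/0.28 = 3.4643.
Prior odds = 4.9880/3.4643 = 1.4398, so P(C) = 1.4398/(1+1.4398) ≈ 0.59.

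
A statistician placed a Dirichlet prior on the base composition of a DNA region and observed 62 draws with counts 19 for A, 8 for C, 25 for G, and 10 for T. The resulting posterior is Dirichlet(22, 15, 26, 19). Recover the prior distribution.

Dirichlet(3, 7, 1, 9)

For a Dirichlet(α) prior with multinomial counts c, the posterior is Dirichlet(α + c) componentwise.
Subtract each count from the matching posterior parameter: 22−19=3, 15−8=7, 26−25=1, 19−10=9.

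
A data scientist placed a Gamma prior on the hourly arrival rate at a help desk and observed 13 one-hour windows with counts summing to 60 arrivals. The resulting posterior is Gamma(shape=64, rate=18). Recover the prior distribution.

Gamma(shape=4, rate=5)

A Gamma(α, β) prior (rate parametrization) on a Poisson rate with n observations summing to S gives posterior Gamma(α+S, β+n).
So α = 64 − 60 = 4 and β = 18 − 13 = 5.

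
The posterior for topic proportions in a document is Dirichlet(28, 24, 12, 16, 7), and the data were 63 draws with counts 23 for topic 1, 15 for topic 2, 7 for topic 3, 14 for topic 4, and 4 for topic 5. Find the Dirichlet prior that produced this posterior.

Dirichlet(5, 9, 5, 2, 3)

For a Dirichlet(α) prior with multinomial counts c, the posterior is Dirichlet(α + c) componentwise.
Subtract each count from the matching posterior parameter: 28−23=5, 24−15=9, 12−7=5, 16−14=2, 7−4=3.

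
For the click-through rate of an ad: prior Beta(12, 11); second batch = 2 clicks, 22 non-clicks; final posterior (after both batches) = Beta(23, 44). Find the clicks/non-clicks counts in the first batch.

9 clicks and 11 non-clicks

Because Beta–binomial updating is additive in the counts, the combined data contributed (α_post−α_prior, β_post−β_prior) successes and failures.
Total across both batches: 23−12=11 clicks, 44−11=33 non-clicks.
Subtract the second batch: 11−2=9 clicks and 33−22=11 non-clicks.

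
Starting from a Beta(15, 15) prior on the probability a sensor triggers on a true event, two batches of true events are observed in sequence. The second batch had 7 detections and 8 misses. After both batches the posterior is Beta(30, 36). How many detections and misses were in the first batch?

Sequential conjugate updates are equivalent to a single update on the pooled data, so total successes = posterior α − prior α and total failures = posterior β − prior β.
Total across both batches: 30−15=15 detections, 36−15=21 misses.
Subtract the second batch: 15−7=8 detections and 21−8=13 misses.

8 detections and 13 misses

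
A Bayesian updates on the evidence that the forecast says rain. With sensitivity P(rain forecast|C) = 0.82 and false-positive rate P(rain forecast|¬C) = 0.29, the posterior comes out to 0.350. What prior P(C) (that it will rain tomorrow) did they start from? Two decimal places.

P(C) = 0.16

In odds form, posterior odds = prior odds × likelihood ratio, so prior odds = posterior odds ÷ LR.
Posterior odds = 0.350/(1−0.350) = 0.5385. LR = 0.82/0.29 = 2.8276.
Prior odds = 0.5385/2.8276 = 0.1904, so P(C) = 0.1904/(1+0.1904) ≈ 0.16.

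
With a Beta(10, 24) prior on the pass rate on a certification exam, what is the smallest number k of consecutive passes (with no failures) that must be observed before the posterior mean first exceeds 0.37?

k = 5

After k passes and 0 failures the posterior is Beta(10+k, 24), with mean (10+k)/(10+24+k).
Set (10+k)/(34+k) > 0.37 and solve: k > (0.37·34 − 10)/(1 − 0.37) = 4.095.
The smallest integer exceeding 4.095 is 5.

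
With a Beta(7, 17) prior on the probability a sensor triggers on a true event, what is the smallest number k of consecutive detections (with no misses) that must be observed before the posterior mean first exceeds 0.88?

k = 118

After k detections and 0 misses the posterior is Beta(7+k, 17), with mean (7+k)/(7+17+k).
Set (7+k)/(24+k) > 0.88 and solve: k > (0.88·24 − 7)/(1 − 0.88) = 117.667.
The smallest integer exceeding 117.667 is 118, and checking k=118: (125)/(142) = 0.8803 > 0.88.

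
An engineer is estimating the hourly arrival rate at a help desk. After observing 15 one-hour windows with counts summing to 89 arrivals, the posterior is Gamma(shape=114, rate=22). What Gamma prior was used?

A Gamma(α, β) prior (rate parametrization) on a Poisson rate with n observations summing to S gives posterior Gamma(α+S, β+n).
So α = 114 − 89 = 25 and β = 22 − 15 = 7.

Gamma(shape=25, rate=7)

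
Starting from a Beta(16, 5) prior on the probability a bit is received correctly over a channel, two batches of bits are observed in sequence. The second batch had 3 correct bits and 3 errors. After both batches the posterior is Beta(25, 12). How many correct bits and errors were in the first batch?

Sequential conjugate updates are equivalent to a single update on the pooled data, so total successes = posterior α − prior α and total failures = posterior β − prior β.
Total across both batches: 25−16=9 correct bits, 12−5=7 errors.
Subtract the second batch: 9−3=6 correct bits and 7−3=4 errors.

6 correct bits and 4 errors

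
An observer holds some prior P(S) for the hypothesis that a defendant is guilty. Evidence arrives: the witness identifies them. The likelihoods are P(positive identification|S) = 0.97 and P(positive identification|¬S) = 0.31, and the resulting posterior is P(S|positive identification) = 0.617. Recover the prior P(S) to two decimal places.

In odds form, posterior odds = prior odds × likelihood ratio, so prior odds = posterior odds ÷ LR.
Posterior odds = 0.617/(1−0.617) = 1.6110. LR = 0.97/0.31 = 3.1290.
Prior odds = 1.6110/3.1290 = 0.5149, so P(S) = 0.5149/(1+0.5149) ≈ 0.34.

P(S) = 0.34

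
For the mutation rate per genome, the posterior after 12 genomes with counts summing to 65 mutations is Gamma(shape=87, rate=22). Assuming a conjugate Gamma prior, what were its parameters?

Gamma(shape=22, rate=10)

A Gamma(α, β) prior (rate parametrization) on a Poisson rate with n observations summing to S gives posterior Gamma(α+S, β+n).
So α = 87 − 65 = 22 and β = 22 − 12 = 10.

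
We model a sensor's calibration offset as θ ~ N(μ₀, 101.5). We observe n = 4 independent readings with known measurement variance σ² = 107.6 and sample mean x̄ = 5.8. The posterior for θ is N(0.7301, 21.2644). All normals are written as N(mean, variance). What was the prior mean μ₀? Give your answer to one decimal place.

The posterior mean is a precision-weighted average: μ_n = (τ₀μ₀ + τ_data·x̄)/(τ₀+τ_data), with τ₀=1/σ₀² and τ_data=n/σ².
Here τ₀ = 1/101.5 = 0.009852 and τ_data = 4/107.6 = 0.037175, so τ_n = 0.047027.
Rearranging for μ₀: μ₀ = (μ_n·τ_n − τ_data·x̄)/τ₀ = (0.7301·0.047027 − 0.037175·5.8) / 0.009852 = -0.181281/0.009852 ≈ -18.4.

μ₀ = -18.4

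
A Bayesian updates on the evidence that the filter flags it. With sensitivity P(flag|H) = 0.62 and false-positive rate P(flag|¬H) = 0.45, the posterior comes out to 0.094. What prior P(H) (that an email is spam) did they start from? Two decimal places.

P(H) = 0.07

In odds form, posterior odds = prior odds × likelihood ratio, so prior odds = posterior odds ÷ LR.
Posterior odds = 0.094/(1−0.094) = 0.1038. LR = 0.62/0.45 = 1.3778.
Prior odds = 0.1038/1.3778 = 0.0753, so P(H) = 0.0753/(1+0.0753) ≈ 0.07.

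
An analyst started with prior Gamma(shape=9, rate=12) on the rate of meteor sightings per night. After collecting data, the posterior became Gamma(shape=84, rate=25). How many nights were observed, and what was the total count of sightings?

n = 13 nights with total 75 sightings

Gamma–Poisson conjugacy: posterior shape = α + Σxᵢ, posterior rate = β + n.
Matching: Σxᵢ = 84 − 9 = 75 and n = 25 − 12 = 13.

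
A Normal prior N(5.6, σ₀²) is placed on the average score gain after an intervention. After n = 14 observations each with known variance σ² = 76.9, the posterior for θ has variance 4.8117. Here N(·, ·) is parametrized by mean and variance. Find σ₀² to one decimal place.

For the Normal–Normal model with known σ², precisions add: τ_n = τ₀ + n/σ².
So 1/σ₀² = 1/4.8117 − 14/76.9 = 0.207827 − 0.182055 = 0.025772.
Hence σ₀² = 1/0.025772 ≈ 38.8.

σ₀² = 38.8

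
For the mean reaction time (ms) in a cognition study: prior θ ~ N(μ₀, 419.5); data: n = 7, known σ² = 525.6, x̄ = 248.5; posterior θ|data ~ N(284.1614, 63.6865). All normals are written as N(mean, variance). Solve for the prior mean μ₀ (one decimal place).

μ₀ = 483.4

The posterior mean is a precision-weighted average: μ_n = (τ₀μ₀ + τ_data·x̄)/(τ₀+τ_data), with τ₀=1/σ₀² and τ_data=n/σ².
Here τ₀ = 1/419.5 = 0.002384 and τ_data = 7/525.6 = 0.013318, so τ_n = 0.015702.
Rearranging for μ₀: μ₀ = (μ_n·τ_n − τ_data·x̄)/τ₀ = (284.1614·0.015702 − 0.013318·248.5) / 0.002384 = 1.152379/0.002384 ≈ 483.4.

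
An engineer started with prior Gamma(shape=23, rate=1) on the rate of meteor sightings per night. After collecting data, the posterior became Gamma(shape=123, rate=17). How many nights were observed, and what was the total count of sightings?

n = 16 nights with total 100 sightings

Gamma–Poisson conjugacy: posterior shape = α + Σxᵢ, posterior rate = β + n.
Matching: Σxᵢ = 123 − 23 = 100 and n = 17 − 1 = 16.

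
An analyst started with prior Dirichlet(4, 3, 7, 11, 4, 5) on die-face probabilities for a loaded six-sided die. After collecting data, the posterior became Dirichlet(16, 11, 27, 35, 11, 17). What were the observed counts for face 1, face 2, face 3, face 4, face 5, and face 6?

For a Dirichlet(α) prior with multinomial counts c, the posterior is Dirichlet(α + c) componentwise.
Counts are posterior − prior componentwise: 16−4=12, 11−3=8, 27−7=20, 35−11=24, 11−4=7, 17−5=12.

counts (12, 8, 20, 24, 7, 12)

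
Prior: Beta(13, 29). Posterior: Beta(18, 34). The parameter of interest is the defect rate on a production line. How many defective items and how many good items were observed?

Beta is conjugate to the binomial likelihood: posterior = Beta(α+s, β+f).
So s = 18 − 13 = 5 and f = 34 − 29 = 5.

5 defective items and 5 good items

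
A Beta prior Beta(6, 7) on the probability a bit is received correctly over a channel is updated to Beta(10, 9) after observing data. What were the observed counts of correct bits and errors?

Under Beta–binomial conjugacy the posterior parameters are (a+s, b+f).
So s = 10 − 6 = 4 and f = 9 − 7 = 2.

4 correct bits and 2 errors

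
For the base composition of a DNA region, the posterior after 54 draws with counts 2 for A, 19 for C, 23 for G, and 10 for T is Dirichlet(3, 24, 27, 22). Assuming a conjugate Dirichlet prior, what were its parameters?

For a Dirichlet(α) prior with multinomial counts c, the posterior is Dirichlet(α + c) componentwise.
Subtract each count from the matching posterior parameter: 3−2=1, 24−19=5, 27−23=4, 22−10=12.

Dirichlet(1, 5, 4, 12)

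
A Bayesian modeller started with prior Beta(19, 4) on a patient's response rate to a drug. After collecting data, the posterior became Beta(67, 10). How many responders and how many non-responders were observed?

48 responders and 6 non-responders

Under Beta–binomial conjugacy the posterior parameters are (a+s, b+f).
So s = 67 − 19 = 48 and f = 10 − 4 = 6.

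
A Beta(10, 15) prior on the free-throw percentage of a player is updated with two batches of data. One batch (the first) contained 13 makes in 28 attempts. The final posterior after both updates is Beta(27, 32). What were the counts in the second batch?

4 makes and 2 misses

Because Beta–binomial updating is additive in the counts, the combined data contributed (α_post−α_prior, β_post−β_prior) successes and failures.
Total across both batches: 27−10=17 makes, 32−15=17 misses.
Subtract the first batch: 17−13=4 makes and 17−15=2 misses.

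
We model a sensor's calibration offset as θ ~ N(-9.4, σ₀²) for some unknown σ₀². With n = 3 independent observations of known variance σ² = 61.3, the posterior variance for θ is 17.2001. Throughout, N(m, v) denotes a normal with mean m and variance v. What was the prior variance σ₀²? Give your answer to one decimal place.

Posterior precision equals prior precision plus data precision: 1/σ_n² = 1/σ₀² + n/σ².
So 1/σ₀² = 1/17.2001 − 3/61.3 = 0.058139 − 0.048940 = 0.009199.
Hence σ₀² = 1/0.009199 ≈ 108.7.

σ₀² = 108.7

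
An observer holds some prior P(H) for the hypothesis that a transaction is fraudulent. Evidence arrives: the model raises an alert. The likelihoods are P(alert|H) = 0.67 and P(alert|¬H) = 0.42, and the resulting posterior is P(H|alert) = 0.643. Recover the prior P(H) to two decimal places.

In odds form, posterior odds = prior odds × likelihood ratio, so prior odds = posterior odds ÷ LR.
Posterior odds = 0.643/(1−0.643) = 1.8011. LR = 0.67/0.42 = 1.5952.
Prior odds = 1.8011/1.5952 = 1.1291, so P(H) = 1.1291/(1+1.1291) ≈ 0.53.

P(H) = 0.53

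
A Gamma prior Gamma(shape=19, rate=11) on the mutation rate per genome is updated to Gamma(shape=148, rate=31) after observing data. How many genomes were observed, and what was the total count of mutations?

n = 20 genomes with total 129 mutations

Gamma–Poisson conjugacy: posterior shape = α + Σxᵢ, posterior rate = β + n.
Matching: Σxᵢ = 148 − 19 = 129 and n = 31 − 11 = 20.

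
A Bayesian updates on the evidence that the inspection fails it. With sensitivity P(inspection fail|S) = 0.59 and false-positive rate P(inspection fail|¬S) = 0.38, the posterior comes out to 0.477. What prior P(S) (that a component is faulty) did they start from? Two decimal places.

P(S) = 0.37

Bayes' rule in odds form gives O(S|E) = O(S)·[P(E|S)/P(E|¬S)], hence O(S) = O(S|E)/LR.
Posterior odds = 0.477/(1−0.477) = 0.9120. LR = 0.59/0.38 = 1.5526.
Prior odds = 0.9120/1.5526 = 0.5874, so P(S) = 0.5874/(1+0.5874) ≈ 0.37.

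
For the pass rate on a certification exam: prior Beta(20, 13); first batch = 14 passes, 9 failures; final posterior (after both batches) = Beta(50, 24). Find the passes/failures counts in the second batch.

Sequential conjugate updates are equivalent to a single update on the pooled data, so total successes = posterior α − prior α and total failures = posterior β − prior β.
Total across both batches: 50−20=30 passes, 24−13=11 failures.
Subtract the first batch: 30−14=16 passes and 11−9=2 failures.

16 passes and 2 failures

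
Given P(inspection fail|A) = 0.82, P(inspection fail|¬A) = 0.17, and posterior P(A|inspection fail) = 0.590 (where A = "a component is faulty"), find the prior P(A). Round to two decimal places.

P(A) = 0.23

Bayes' rule in odds form gives O(A|E) = O(A)·[P(E|A)/P(E|¬A)], hence O(A) = O(A|E)/LR.
Posterior odds = 0.590/(1−0.590) = 1.4390. LR = 0.82/0.17 = 4.8235.
Prior odds = 1.4390/4.8235 = 0.2983, so P(A) = 0.2983/(1+0.2983) ≈ 0.23.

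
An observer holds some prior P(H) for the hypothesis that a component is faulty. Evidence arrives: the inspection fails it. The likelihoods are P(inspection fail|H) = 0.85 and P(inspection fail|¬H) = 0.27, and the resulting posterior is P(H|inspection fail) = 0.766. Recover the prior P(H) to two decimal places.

In odds form, posterior odds = prior odds × likelihood ratio, so prior odds = posterior odds ÷ LR.
Posterior odds = 0.766/(1−0.766) = 3.2735. LR = 0.85/0.27 = 3.1481.
Prior odds = 3.2735/3.1481 = 1.0398, so P(H) = 1.0398/(1+1.0398) ≈ 0.51.

P(H) = 0.51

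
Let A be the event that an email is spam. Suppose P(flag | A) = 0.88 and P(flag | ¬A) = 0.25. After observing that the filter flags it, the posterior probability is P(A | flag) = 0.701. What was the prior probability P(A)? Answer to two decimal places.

P(A) = 0.40

In odds form, posterior odds = prior odds × likelihood ratio, so prior odds = posterior odds ÷ LR.
Posterior odds = 0.701/(1−0.701) = 2.3445. LR = 0.88/0.25 = 3.5200.
Prior odds = 2.3445/3.5200 = 0.6661, so P(A) = 0.6661/(1+0.6661) ≈ 0.40.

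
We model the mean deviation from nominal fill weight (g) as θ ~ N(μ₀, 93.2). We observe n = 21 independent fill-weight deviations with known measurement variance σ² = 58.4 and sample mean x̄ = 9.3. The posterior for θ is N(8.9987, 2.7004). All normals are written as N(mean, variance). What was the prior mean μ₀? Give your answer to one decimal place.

The posterior mean is a precision-weighted average: μ_n = (τ₀μ₀ + τ_data·x̄)/(τ₀+τ_data), with τ₀=1/σ₀² and τ_data=n/σ².
Here τ₀ = 1/93.2 = 0.010730 and τ_data = 21/58.4 = 0.359589, so τ_n = 0.370319.
Rearranging for μ₀: μ₀ = (μ_n·τ_n − τ_data·x̄)/τ₀ = (8.9987·0.370319 − 0.359589·9.3) / 0.010730 = -0.011788/0.010730 ≈ -1.1.

μ₀ = -1.1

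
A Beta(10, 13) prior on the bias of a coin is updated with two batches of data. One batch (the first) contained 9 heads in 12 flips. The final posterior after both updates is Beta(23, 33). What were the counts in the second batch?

4 heads and 17 tails

Because Beta–binomial updating is additive in the counts, the combined data contributed (α_post−α_prior, β_post−β_prior) successes and failures.
Total across both batches: 23−10=13 heads, 33−13=20 tails.
Subtract the first batch: 13−9=4 heads and 20−3=17 tails.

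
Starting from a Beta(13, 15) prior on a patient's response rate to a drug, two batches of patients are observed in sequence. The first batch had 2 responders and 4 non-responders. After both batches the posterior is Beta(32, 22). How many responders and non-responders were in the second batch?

17 responders and 3 non-responders

Because Beta–binomial updating is additive in the counts, the combined data contributed (α_post−α_prior, β_post−β_prior) successes and failures.
Total across both batches: 32−13=19 responders, 22−15=7 non-responders.
Subtract the first batch: 19−2=17 responders and 7−4=3 non-responders.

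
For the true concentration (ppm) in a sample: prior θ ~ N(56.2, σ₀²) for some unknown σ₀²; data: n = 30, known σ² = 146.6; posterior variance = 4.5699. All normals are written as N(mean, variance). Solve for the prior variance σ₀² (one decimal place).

σ₀² = 70.5

Posterior precision equals prior precision plus data precision: 1/σ_n² = 1/σ₀² + n/σ².
So 1/σ₀² = 1/4.5699 − 30/146.6 = 0.218823 − 0.204638 = 0.014185.
Hence σ₀² = 1/0.014185 ≈ 70.5.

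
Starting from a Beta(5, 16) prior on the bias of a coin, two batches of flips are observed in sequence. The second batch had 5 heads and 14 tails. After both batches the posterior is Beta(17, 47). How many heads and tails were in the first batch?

7 heads and 17 tails

Because Beta–binomial updating is additive in the counts, the combined data contributed (α_post−α_prior, β_post−β_prior) successes and failures.
Total across both batches: 17−5=12 heads, 47−16=31 tails.
Subtract the second batch: 12−5=7 heads and 31−14=17 tails.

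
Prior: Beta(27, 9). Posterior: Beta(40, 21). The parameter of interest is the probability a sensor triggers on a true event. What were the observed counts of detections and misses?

13 detections and 12 misses

Under Beta–binomial conjugacy the posterior parameters are (a+s, b+f).
So s = 40 − 27 = 13 and f = 21 − 9 = 12.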